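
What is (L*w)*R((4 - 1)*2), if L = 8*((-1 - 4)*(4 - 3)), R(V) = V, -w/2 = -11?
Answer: -5280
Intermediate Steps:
w = 22 (w = -2*(-11) = 22)
L = -40 (L = 8*(-5*1) = 8*(-5) = -40)
(L*w)*R((4 - 1)*2) = (-40*22)*((4 - 1)*2) = -2640*2 = -880*6 = -5280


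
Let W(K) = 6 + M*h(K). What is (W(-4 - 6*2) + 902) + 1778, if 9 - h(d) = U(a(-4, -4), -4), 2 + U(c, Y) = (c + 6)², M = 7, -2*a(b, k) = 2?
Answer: 2588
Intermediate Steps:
a(b, k) = -1 (a(b, k) = -½*2 = -1)
U(c, Y) = -2 + (6 + c)² (U(c, Y) = -2 + (c + 6)² = -2 + (6 + c)²)
h(d) = -14 (h(d) = 9 - (-2 + (6 - 1)²) = 9 - (-2 + 5²) = 9 - (-2 + 25) = 9 - 1*23 = 9 - 23 = -14)
W(K) = -92 (W(K) = 6 + 7*(-14) = 6 - 98 = -92)
(W(-4 - 6*2) + 902) + 1778 = (-92 + 902) + 1778 = 810 + 1778 = 2588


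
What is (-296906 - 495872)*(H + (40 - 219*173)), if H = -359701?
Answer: 315167308344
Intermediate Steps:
(-296906 - 495872)*(H + (40 - 219*173)) = (-296906 - 495872)*(-359701 + (40 - 219*173)) = -792778*(-359701 + (40 - 37887)) = -792778*(-359701 - 37847) = -792778*(-397548) = 315167308344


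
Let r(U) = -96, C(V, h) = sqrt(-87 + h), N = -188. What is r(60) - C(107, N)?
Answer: -96 - 5*I*sqrt(11) ≈ -96.0 - 16.583*I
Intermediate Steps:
r(60) - C(107, N) = -96 - sqrt(-87 - 188) = -96 - sqrt(-275) = -96 - 5*I*sqrt(11)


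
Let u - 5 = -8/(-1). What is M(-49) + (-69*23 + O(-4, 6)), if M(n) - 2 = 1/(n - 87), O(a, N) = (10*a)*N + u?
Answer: -246433/136 ≈ -1812.0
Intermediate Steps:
u = 13 (u = 5 - 8/(-1) = 5 - 8*(-1) = 5 + 8 = 13)
O(a, N) = 13 + 10*N*a (O(a, N) = (10*a)*N + 13 = 10*N*a + 13 = 13 + 10*N*a)
M(n) = 2 + 1/(-87 + n) (M(n) = 2 + 1/(n - 87) = 2 + 1/(-87 + n))
M(-49) + (-69*23 + O(-4, 6)) = (-173 + 2*(-49))/(-87 - 49) + (-69*23 + (13 + 10*6*(-4))) = (-173 - 98)/(-136) + (-1587 + (13 - 240)) = -1/136*(-271) + (-1587 - 227) = 271/136 - 1814 = -246433/136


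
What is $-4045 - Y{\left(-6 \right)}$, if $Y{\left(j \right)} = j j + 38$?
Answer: $-4119$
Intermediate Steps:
$Y{\left(j \right)} = 38 + j^{2}$ ($Y{\left(j \right)} = j^{2} + 38 = 38 + j^{2}$)
$-4045 - Y{\left(-6 \right)} = -4045 - \left(38 + \left(-6\right)^{2}\right) = -4045 - \left(38 + 36\right) = -4045 - 74 = -4119$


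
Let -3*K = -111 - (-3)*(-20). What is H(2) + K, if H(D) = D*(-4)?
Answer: 49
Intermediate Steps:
H(D) = -4*D
K = 57 (K = -(-111 - (-3)*(-20))/3 = -(-111 - 1*60)/3 = -(-111 - 60)/3 = -⅓*(-171) = 57)
H(2) + K = -4*2 + 57 = -8 + 57 = 49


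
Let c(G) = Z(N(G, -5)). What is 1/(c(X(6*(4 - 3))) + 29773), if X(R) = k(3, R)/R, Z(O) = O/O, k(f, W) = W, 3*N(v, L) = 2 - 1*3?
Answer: 1/29774 ≈ 3.3586e-5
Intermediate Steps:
N(v, L) = -1/3 (N(v, L) = (2 - 1*3)/3 = (2 - 3)/3 = (1/3)*(-1) = -1/3)
Z(O) = 1
X(R) = 1 (X(R) = R/R = 1)
c(G) = 1
1/(c(X(6*(4 - 3))) + 29773) = 1/(1 + 29773) = 1/29774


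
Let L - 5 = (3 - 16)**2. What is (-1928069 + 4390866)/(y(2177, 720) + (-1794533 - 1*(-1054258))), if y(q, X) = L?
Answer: -2462797/740101 ≈ -3.3276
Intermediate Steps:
L = 174 (L = 5 + (3 - 16)**2 = 5 + (-13)**2 = 5 + 169 = 174)
y(q, X) = 174
(-1928069 + 4390866)/(y(2177, 720) + (-1794533 - 1*(-1054258))) = (-1928069 + 4390866)/(174 + (-1794533 - 1*(-1054258))) = 2462797/(174 + (-1794533 + 1054258)) = 2462797/(174 - 740275) = 2462797/(-740101) = 2462797*(-1/740101) = -2462797/740101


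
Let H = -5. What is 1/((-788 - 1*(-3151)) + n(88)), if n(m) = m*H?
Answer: 1/1923 ≈ 0.00052002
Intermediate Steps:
n(m) = -5*m (n(m) = m*(-5) = -5*m)
1/((-788 - 1*(-3151)) + n(88)) = 1/((-788 - 1*(-3151)) - 5*88) = 1/((-788 + 3151) - 440) = 1/(2363 - 440) = 1/1923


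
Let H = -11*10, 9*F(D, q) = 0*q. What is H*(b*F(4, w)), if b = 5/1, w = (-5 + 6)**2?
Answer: 0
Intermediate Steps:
w = 1 (w = 1**2 = 1)
F(D, q) = 0 (F(D, q) = (0*q)/9 = (1/9)*0 = 0)
b = 5 (b = 5*1 = 5)
H = -110
H*(b*F(4, w)) = -550*0 = -110*0 = 0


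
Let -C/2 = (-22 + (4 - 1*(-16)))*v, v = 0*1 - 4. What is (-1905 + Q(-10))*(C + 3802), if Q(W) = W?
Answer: -7250190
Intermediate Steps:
v = -4 (v = 0 - 4 = -4)
C = -16 (C = -2*(-22 + (4 - 1*(-16)))*(-4) = -2*(-22 + (4 + 16))*(-4) = -2*(-22 + 20)*(-4) = -(-4)*(-4) = -2*8 = -16)
(-1905 + Q(-10))*(C + 3802) = (-1905 - 10)*(-16 + 3802) = -1915*3786 = -7250190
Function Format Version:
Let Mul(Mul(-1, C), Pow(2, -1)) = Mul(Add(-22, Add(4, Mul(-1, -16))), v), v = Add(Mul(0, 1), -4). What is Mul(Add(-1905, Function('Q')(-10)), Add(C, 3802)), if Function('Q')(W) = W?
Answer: -7250190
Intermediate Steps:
v = -4 (v = Add(0, -4) = -4)
C = -16 (C = Mul(-2, Mul(Add(-22, Add(4, Mul(-1, -16))), -4)) = Mul(-2, Mul(Add(-22, Add(4, 16)), -4)) = Mul(-2, Mul(Add(-22, 20), -4)) = Mul(-2, Mul(-2, -4)) = Mul(-2, 8) = -16)
Mul(Add(-1905, Function('Q')(-10)), Add(C, 3802)) = Mul(Add(-1905, -10), Add(-16, 3802)) = Mul(-1915, 3786) = -7250190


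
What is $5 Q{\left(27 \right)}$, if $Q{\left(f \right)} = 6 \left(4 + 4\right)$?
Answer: $240$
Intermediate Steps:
$Q{\left(f \right)} = 48$ ($Q{\left(f \right)} = 6 \cdot 8 = 48$)
$5 Q{\left(27 \right)} = 5 \cdot 48 = 240$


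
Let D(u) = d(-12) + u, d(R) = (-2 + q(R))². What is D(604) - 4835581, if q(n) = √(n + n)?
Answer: -4834997 - 8*I*√6 ≈ -4.835e+6 - 19.596*I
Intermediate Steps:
q(n) = √2*√n (q(n) = √(2*n) = √2*√n)
d(R) = (-2 + √2*√R)²
D(u) = u + (-2 + 2*I*√6)² (D(u) = (-2 + √2*√(-12))² + u = (-2 + √2*(2*I*√3))² + u = (-2 + 2*I*√6)² + u = u + (-2 + 2*I*√6)²)
D(604) - 4835581 = (-20 + 604 - 8*I*√6) - 4835581 = (584 - 8*I*√6) - 4835581 = -4834997 - 8*I*√6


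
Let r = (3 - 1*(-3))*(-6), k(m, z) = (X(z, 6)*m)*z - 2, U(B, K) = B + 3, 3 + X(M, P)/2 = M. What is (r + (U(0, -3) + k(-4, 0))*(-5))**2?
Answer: 1681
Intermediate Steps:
X(M, P) = -6 + 2*M
U(B, K) = 3 + B
k(m, z) = -2 + m*z*(-6 + 2*z) (k(m, z) = ((-6 + 2*z)*m)*z - 2 = (m*(-6 + 2*z))*z - 2 = m*z*(-6 + 2*z) - 2 = -2 + m*z*(-6 + 2*z))
r = -36 (r = (3 + 3)*(-6) = 6*(-6) = -36)
(r + (U(0, -3) + k(-4, 0))*(-5))**2 = (-36 + ((3 + 0) + (-2 + 2*(-4)*0*(-3 + 0)))*(-5))**2 = (-36 + (3 + (-2 + 2*(-4)*0*(-3)))*(-5))**2 = (-36 + (3 + (-2 + 0))*(-5))**2 = (-36 + (3 - 2)*(-5))**2 = (-36 + 1*(-5))**2 = (-36 - 5)**2 = (-41)**2 = 1681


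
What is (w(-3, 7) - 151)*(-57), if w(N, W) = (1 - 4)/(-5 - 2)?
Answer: 60078/7 ≈ 8582.6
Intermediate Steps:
w(N, W) = 3/7 (w(N, W) = -3/(-7) = -3*(-⅐) = 3/7)
(w(-3, 7) - 151)*(-57) = (3/7 - 151)*(-57) = -1054/7*(-57) = 60078/7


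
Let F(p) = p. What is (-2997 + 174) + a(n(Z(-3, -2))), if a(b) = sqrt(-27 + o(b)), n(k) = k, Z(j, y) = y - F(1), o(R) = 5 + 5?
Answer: -2823 + I*sqrt(17) ≈ -2823.0 + 4.1231*I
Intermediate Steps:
o(R) = 10
Z(j, y) = -1 + y (Z(j, y) = y - 1*1 = y - 1 = -1 + y)
a(b) = I*sqrt(17) (a(b) = sqrt(-27 + 10) = sqrt(-17) = I*sqrt(17))
(-2997 + 174) + a(n(Z(-3, -2))) = (-2997 + 174) + I*sqrt(17) = -2823 + I*sqrt(17)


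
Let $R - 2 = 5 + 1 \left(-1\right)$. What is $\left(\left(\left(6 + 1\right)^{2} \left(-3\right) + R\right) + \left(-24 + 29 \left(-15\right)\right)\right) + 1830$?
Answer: $1230$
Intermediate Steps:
$R = 6$ ($R = 2 + \left(5 + 1 \left(-1\right)\right) = 2 + \left(5 - 1\right) = 2 + 4 = 6$)
$\left(\left(\left(6 + 1\right)^{2} \left(-3\right) + R\right) + \left(-24 + 29 \left(-15\right)\right)\right) + 1830 = \left(\left(\left(6 + 1\right)^{2} \left(-3\right) + 6\right) + \left(-24 + 29 \left(-15\right)\right)\right) + 1830 = \left(\left(7^{2} \left(-3\right) + 6\right) - 459\right) + 1830 = \left(\left(49 \left(-3\right) + 6\right) - 459\right) + 1830 = \left(\left(-147 + 6\right) - 459\right) + 1830 = \left(-141 - 459\right) + 1830 = -600 + 1830 = 1230$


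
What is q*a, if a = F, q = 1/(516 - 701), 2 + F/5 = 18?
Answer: -16/37 ≈ -0.43243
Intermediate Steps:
F = 80 (F = -10 + 5*18 = -10 + 90 = 80)
q = -1/185 (q = 1/(-185) = -1/185 ≈ -0.0054054)
a = 80
q*a = -1/185*80 = -16/37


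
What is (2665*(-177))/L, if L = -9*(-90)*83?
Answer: -31447/4482 ≈ -7.0163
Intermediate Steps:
L = 67230 (L = 810*83 = 67230)
(2665*(-177))/L = (2665*(-177))/67230 = -471705*1/67230 = -31447/4482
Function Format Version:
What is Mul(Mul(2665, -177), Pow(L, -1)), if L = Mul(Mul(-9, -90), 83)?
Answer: Rational(-31447, 4482) ≈ -7.0163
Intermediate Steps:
L = 67230 (L = Mul(810, 83) = 67230)
Mul(Mul(2665, -177), Pow(L, -1)) = Mul(Mul(2665, -177), Pow(67230, -1)) = Mul(-471705, Rational(1, 67230)) = Rational(-31447, 4482)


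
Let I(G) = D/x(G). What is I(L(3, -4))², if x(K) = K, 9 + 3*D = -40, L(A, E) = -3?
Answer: 2401/81 ≈ 29.642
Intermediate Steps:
D = -49/3 (D = -3 + (⅓)*(-40) = -3 - 40/3 = -49/3 ≈ -16.333)
I(G) = -49/(3*G)
I(L(3, -4))² = (-49/3/(-3))² = (-49/3*(-⅓))² = (49/9)² = 2401/81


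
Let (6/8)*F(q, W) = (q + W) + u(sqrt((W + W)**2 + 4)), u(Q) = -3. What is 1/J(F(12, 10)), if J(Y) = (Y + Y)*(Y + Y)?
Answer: 9/23104 ≈ 0.00038954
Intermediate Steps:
F(q, W) = -4 + 4*W/3 + 4*q/3 (F(q, W) = 4*((q + W) - 3)/3 = 4*((W + q) - 3)/3 = 4*(-3 + W + q)/3 = -4 + 4*W/3 + 4*q/3)
J(Y) = 4*Y**2 (J(Y) = (2*Y)*(2*Y) = 4*Y**2)
1/J(F(12, 10)) = 1/(4*(-4 + (4/3)*10 + (4/3)*12)**2) = 1/(4*(-4 + 40/3 + 16)**2) = 1/(4*(76/3)**2) = 1/(4*(5776/9)) = 1/(23104/9) = 9/23104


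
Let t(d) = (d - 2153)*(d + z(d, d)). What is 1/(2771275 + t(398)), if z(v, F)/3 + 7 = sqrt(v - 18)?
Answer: 8114/17077104785 + 81*sqrt(95)/34154209570 ≈ 4.9825e-7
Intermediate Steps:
z(v, F) = -21 + 3*sqrt(-18 + v) (z(v, F) = -21 + 3*sqrt(v - 18) = -21 + 3*sqrt(-18 + v))
t(d) = (-2153 + d)*(-21 + d + 3*sqrt(-18 + d)) (t(d) = (d - 2153)*(d + (-21 + 3*sqrt(-18 + d))) = (-2153 + d)*(-21 + d + 3*sqrt(-18 + d)))
1/(2771275 + t(398)) = 1/(2771275 + (45213 + 398**2 - 6459*sqrt(-18 + 398) - 2174*398 + 3*398*sqrt(-18 + 398))) = 1/(2771275 + (45213 + 158404 - 12918*sqrt(95) - 865252 + 3*398*sqrt(380))) = 1/(2771275 + (45213 + 158404 - 12918*sqrt(95) - 865252 + 3*398*(2*sqrt(95)))) = 1/(2771275 + (45213 + 158404 - 12918*sqrt(95) - 865252 + 2388*sqrt(95))) = 1/(2771275 + (-661635 - 10530*sqrt(95))) = 1/(2109640 - 10530*sqrt(95))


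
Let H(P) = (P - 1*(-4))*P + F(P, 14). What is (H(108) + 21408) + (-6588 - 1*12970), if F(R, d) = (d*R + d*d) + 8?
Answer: 15662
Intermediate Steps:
F(R, d) = 8 + d² + R*d (F(R, d) = (R*d + d²) + 8 = (d² + R*d) + 8 = 8 + d² + R*d)
H(P) = 204 + 14*P + P*(4 + P) (H(P) = (P - 1*(-4))*P + (8 + 14² + P*14) = (P + 4)*P + (8 + 196 + 14*P) = (4 + P)*P + (204 + 14*P) = P*(4 + P) + (204 + 14*P) = 204 + 14*P + P*(4 + P))
(H(108) + 21408) + (-6588 - 1*12970) = ((204 + 108² + 18*108) + 21408) + (-6588 - 1*12970) = ((204 + 11664 + 1944) + 21408) + (-6588 - 12970) = (13812 + 21408) - 19558 = 35220 - 19558 = 15662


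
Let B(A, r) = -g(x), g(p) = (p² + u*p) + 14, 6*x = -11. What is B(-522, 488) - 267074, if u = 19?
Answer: -9614035/36 ≈ -2.6706e+5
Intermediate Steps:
x = -11/6 (x = (⅙)*(-11) = -11/6 ≈ -1.8333)
g(p) = 14 + p² + 19*p (g(p) = (p² + 19*p) + 14 = 14 + p² + 19*p)
B(A, r) = 629/36 (B(A, r) = -(14 + (-11/6)² + 19*(-11/6)) = -(14 + 121/36 - 209/6) = -1*(-629/36) = 629/36)
B(-522, 488) - 267074 = 629/36 - 267074 = -9614035/36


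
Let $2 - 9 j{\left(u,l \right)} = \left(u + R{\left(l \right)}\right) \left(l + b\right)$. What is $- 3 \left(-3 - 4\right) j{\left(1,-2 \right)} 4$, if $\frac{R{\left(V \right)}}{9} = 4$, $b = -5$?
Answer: $2436$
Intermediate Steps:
$R{\left(V \right)} = 36$ ($R{\left(V \right)} = 9 \cdot 4 = 36$)
$j{\left(u,l \right)} = \frac{2}{9} - \frac{\left(-5 + l\right) \left(36 + u\right)}{9}$ ($j{\left(u,l \right)} = \frac{2}{9} - \frac{\left(u + 36\right) \left(l - 5\right)}{9} = \frac{2}{9} - \frac{\left(36 + u\right) \left(-5 + l\right)}{9} = \frac{2}{9} - \frac{\left(-5 + l\right) \left(36 + u\right)}{9}$)
$- 3 \left(-3 - 4\right) j{\left(1,-2 \right)} 4 = - 3 \left(-3 - 4\right) \left(\frac{182}{9} - -8 + \frac{5}{9} \cdot 1 - \left(- \frac{2}{9}\right) 1\right) 4 = - 3 \left(- 7 \left(\frac{182}{9} + 8 + \frac{5}{9} + \frac{2}{9}\right)\right) 4 = - 3 \left(\left(-7\right) 29\right) 4 = \left(-3\right) \left(-203\right) 4 = 609 \cdot 4 = 2436$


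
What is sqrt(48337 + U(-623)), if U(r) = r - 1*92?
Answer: sqrt(47622) ≈ 218.22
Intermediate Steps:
U(r) = -92 + r (U(r) = r - 92 = -92 + r)
sqrt(48337 + U(-623)) = sqrt(48337 + (-92 - 623)) = sqrt(48337 - 715) = sqrt(47622)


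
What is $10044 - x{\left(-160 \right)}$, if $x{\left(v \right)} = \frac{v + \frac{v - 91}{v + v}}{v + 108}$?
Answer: $\frac{167081211}{16640} \approx 10041.0$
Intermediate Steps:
$x{\left(v \right)} = \frac{v + \frac{-91 + v}{2 v}}{108 + v}$
$10044 - x{\left(-160 \right)} = 10044 - \frac{-91 - 160 + 2 \left(-160\right)^{2}}{2 \left(-160\right) \left(108 - 160\right)} = 10044 - \frac{1}{2} \left(- \frac{1}{160}\right) \frac{1}{-52} \left(-91 - 160 + 2 \cdot 25600\right) = 10044 - \frac{1}{2} \left(- \frac{1}{160}\right) \left(- \frac{1}{52}\right) \left(-91 - 160 + 51200\right) = 10044 - \frac{1}{2} \left(- \frac{1}{160}\right) \left(- \frac{1}{52}\right) 50949 = 10044 - \frac{50949}{16640} = \frac{167081211}{16640}$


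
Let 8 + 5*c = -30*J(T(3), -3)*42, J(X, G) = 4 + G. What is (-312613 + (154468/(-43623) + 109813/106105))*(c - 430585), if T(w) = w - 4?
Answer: 3117069637534007989948/23143092075 ≈ 1.3469e+11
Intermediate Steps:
T(w) = -4 + w
c = -1268/5 (c = -8/5 + (-30*(4 - 3)*42)/5 = -8/5 + (-30*1*42)/5 = -8/5 + (-30*42)/5 = -8/5 + (⅕)*(-1260) = -8/5 - 252 = -1268/5 ≈ -253.60)
(-312613 + (154468/(-43623) + 109813/106105))*(c - 430585) = (-312613 + (154468/(-43623) + 109813/106105))*(-1268/5 - 430585) = (-312613 + (154468*(-1/43623) + 109813*(1/106105)))*(-2154193/5) = (-312613 + (-154468/43623 + 109813/106105))*(-2154193/5) = (-312613 - 11599454641/4628618415)*(-2154193/5) = -1446977888023036/4628618415*(-2154193/5) = 3117069637534007989948/23143092075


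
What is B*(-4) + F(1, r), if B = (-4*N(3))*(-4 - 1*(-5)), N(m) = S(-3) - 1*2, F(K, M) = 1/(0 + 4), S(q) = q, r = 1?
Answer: -319/4 ≈ -79.750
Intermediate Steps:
F(K, M) = 1/4
N(m) = -5 (N(m) = -3 - 1*2 = -3 - 2 = -5)
B = 20 (B = (-4*(-5))*(-4 - 1*(-5)) = 20*(-4 + 5) = 20*1 = 20)
B*(-4) + F(1, r) = 20*(-4) + 1/4 = -80 + 1/4 = -319/4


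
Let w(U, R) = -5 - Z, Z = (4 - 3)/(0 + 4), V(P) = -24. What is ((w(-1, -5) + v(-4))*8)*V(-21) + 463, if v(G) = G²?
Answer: -1601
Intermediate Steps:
Z = ¼ (Z = 1/4 = 1*(¼) = ¼ ≈ 0.25000)
w(U, R) = -21/4 (w(U, R) = -5 - 1*¼ = -5 - ¼ = -21/4)
((w(-1, -5) + v(-4))*8)*V(-21) + 463 = ((-21/4 + (-4)²)*8)*(-24) + 463 = ((-21/4 + 16)*8)*(-24) + 463 = ((43/4)*8)*(-24) + 463 = 86*(-24) + 463 = -2064 + 463 = -1601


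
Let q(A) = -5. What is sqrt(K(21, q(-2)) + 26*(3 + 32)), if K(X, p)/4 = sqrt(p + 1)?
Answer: sqrt(910 + 8*I) ≈ 30.167 + 0.1326*I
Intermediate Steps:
K(X, p) = 4*sqrt(1 + p) (K(X, p) = 4*sqrt(p + 1) = 4*sqrt(1 + p))
sqrt(K(21, q(-2)) + 26*(3 + 32)) = sqrt(4*sqrt(1 - 5) + 26*(3 + 32)) = sqrt(4*sqrt(-4) + 26*35) = sqrt(4*(2*I) + 910) = sqrt(8*I + 910) = sqrt(910 + 8*I)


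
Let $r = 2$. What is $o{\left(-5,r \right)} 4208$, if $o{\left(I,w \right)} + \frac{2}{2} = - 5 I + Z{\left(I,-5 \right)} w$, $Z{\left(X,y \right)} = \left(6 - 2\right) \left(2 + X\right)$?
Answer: $0$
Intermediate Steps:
$Z{\left(X,y \right)} = 8 + 4 X$ ($Z{\left(X,y \right)} = 4 \left(2 + X\right) = 8 + 4 X$)
$o{\left(I,w \right)} = -1 - 5 I + w \left(8 + 4 I\right)$ ($o{\left(I,w \right)} = -1 - \left(5 I - \left(8 + 4 I\right) w\right) = -1 - \left(5 I - w \left(8 + 4 I\right)\right) = -1 - 5 I + w \left(8 + 4 I\right)$)
$o{\left(-5,r \right)} 4208 = \left(-1 - -25 + 4 \cdot 2 \left(2 - 5\right)\right) 4208 = \left(-1 + 25 + 4 \cdot 2 \left(-3\right)\right) 4208 = \left(-1 + 25 - 24\right) 4208 = 0 \cdot 4208 = 0$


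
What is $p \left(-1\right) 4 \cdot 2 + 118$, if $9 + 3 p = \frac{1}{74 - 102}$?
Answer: $\frac{2984}{21} \approx 142.1$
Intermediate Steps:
$p = - \frac{253}{84}$ ($p = -3 + \frac{1}{3 \left(74 - 102\right)} = -3 + \frac{1}{3 \left(-28\right)} = -3 + \frac{1}{3} \left(- \frac{1}{28}\right) = -3 - \frac{1}{84} = - \frac{253}{84} \approx -3.0119$)
$p \left(-1\right) 4 \cdot 2 + 118 = - \frac{253 \left(-1\right) 4 \cdot 2}{84} + 118 = - \frac{253 \left(\left(-4\right) 2\right)}{84} + 118 = \left(- \frac{253}{84}\right) \left(-8\right) + 118 = \frac{506}{21} + 118 = \frac{2984}{21}$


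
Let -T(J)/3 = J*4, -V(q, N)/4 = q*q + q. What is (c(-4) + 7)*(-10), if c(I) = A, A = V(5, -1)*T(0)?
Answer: -70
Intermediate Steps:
V(q, N) = -4*q - 4*q**2 (V(q, N) = -4*(q*q + q) = -4*(q**2 + q) = -4*(q + q**2) = -4*q - 4*q**2)
T(J) = -12*J (T(J) = -3*J*4 = -12*J)
A = 0 (A = (-4*5*(1 + 5))*(-12*0) = -4*5*6*0 = -120*0 = 0)
c(I) = 0
(c(-4) + 7)*(-10) = (0 + 7)*(-10) = 7*(-10) = -70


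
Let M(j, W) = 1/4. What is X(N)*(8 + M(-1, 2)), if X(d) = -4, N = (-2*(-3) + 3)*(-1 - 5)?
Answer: -33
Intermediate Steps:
M(j, W) = ¼
N = -54 (N = (6 + 3)*(-6) = 9*(-6) = -54)
X(N)*(8 + M(-1, 2)) = -4*(8 + ¼) = -4*33/4 = -33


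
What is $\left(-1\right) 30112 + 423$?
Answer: $-29689$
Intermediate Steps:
$\left(-1\right) 30112 + 423 = -30112 + 423 = -29689$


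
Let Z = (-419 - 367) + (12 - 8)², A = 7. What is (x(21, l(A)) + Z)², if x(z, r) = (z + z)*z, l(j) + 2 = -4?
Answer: 12544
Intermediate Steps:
Z = -770 (Z = -786 + 4² = -786 + 16 = -770)
l(j) = -6 (l(j) = -2 - 4 = -6)
x(z, r) = 2*z² (x(z, r) = (2*z)*z = 2*z²)
(x(21, l(A)) + Z)² = (2*21² - 770)² = (2*441 - 770)² = (882 - 770)² = 112² = 12544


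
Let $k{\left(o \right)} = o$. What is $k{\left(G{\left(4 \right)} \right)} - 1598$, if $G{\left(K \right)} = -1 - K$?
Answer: $-1603$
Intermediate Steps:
$k{\left(G{\left(4 \right)} \right)} - 1598 = \left(-1 - 4\right) - 1598 = -5 - 1598 = -1603$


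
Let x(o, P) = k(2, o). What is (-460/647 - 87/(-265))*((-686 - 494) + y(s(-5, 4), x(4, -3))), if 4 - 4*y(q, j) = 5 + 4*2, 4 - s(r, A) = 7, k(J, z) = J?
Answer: 310274419/685820 ≈ 452.41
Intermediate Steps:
s(r, A) = -3 (s(r, A) = 4 - 1*7 = 4 - 7 = -3)
x(o, P) = 2
y(q, j) = -9/4 (y(q, j) = 1 - (5 + 4*2)/4 = 1 - (5 + 8)/4 = 1 - 1/4*13 = 1 - 13/4 = -9/4)
(-460/647 - 87/(-265))*((-686 - 494) + y(s(-5, 4), x(4, -3))) = (-460/647 - 87/(-265))*((-686 - 494) - 9/4) = (-460*1/647 - 87*(-1/265))*(-1180 - 9/4) = (-460/647 + 87/265)*(-4729/4) = -65611/171455*(-4729/4) = 310274419/685820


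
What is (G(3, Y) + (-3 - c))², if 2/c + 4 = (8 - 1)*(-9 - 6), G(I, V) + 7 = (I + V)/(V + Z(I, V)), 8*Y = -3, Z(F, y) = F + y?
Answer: 33235225/427716 ≈ 77.704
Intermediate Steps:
Y = -3/8 (Y = (⅛)*(-3) = -3/8 ≈ -0.37500)
G(I, V) = -7 + (I + V)/(I + 2*V) (G(I, V) = -7 + (I + V)/(V + (I + V)) = -7 + (I + V)/(I + 2*V))
c = -2/109 (c = 2/(-4 + (8 - 1)*(-9 - 6)) = 2/(-4 + 7*(-15)) = 2/(-4 - 105) = 2/(-109) = 2*(-1/109) = -2/109 ≈ -0.018349)
(G(3, Y) + (-3 - c))² = ((-13*(-3/8) - 6*3)/(3 + 2*(-3/8)) + (-3 - 1*(-2/109)))² = ((39/8 - 18)/(3 - ¾) + (-3 + 2/109))² = (-105/8/(9/4) - 325/109)² = ((4/9)*(-105/8) - 325/109)² = (-35/6 - 325/109)² = (-5765/654)² = 33235225/427716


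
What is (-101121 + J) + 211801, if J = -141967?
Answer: -31287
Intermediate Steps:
(-101121 + J) + 211801 = (-101121 - 141967) + 211801 = -243088 + 211801 = -31287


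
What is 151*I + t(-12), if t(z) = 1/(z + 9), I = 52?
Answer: 23555/3 ≈ 7851.7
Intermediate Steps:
t(z) = 1/(9 + z)
151*I + t(-12) = 151*52 + 1/(9 - 12) = 7852 + 1/(-3) = 7852 - ⅓ = 23555/3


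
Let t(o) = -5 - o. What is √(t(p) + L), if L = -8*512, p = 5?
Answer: I*√4106 ≈ 64.078*I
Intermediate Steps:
L = -4096
√(t(p) + L) = √((-5 - 1*5) - 4096) = √((-5 - 5) - 4096) = √(-10 - 4096) = √(-4106) = I*√4106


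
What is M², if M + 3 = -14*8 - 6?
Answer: 14641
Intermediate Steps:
M = -121 (M = -3 + (-14*8 - 6) = -3 + (-112 - 6) = -3 - 118 = -121)
M² = (-121)² = 14641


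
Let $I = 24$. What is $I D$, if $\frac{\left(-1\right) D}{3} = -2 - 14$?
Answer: $1152$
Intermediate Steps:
$D = 48$ ($D = - 3 \left(-2 - 14\right) = \left(-3\right) \left(-16\right) = 48$)
$I D = 24 \cdot 48 = 1152$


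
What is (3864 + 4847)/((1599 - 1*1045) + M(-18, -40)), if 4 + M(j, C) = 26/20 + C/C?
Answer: 87110/5523 ≈ 15.772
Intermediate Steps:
M(j, C) = -17/10 (M(j, C) = -4 + (26/20 + C/C) = -4 + (26*(1/20) + 1) = -4 + (13/10 + 1) = -4 + 23/10 = -17/10)
(3864 + 4847)/((1599 - 1*1045) + M(-18, -40)) = (3864 + 4847)/((1599 - 1*1045) - 17/10) = 8711/((1599 - 1045) - 17/10) = 8711/(554 - 17/10) = 8711/(5523/10) = 8711*(10/5523) = 87110/5523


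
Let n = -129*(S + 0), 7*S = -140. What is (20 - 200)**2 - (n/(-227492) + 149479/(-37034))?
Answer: 68250528902897/2106234682 ≈ 32404.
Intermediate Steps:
S = -20 (S = (1/7)*(-140) = -20)
n = 2580 (n = -129*(-20 + 0) = -129*(-20) = 2580)
(20 - 200)**2 - (n/(-227492) + 149479/(-37034)) = (20 - 200)**2 - (2580/(-227492) + 149479/(-37034)) = (-180)**2 - (2580*(-1/227492) + 149479*(-1/37034)) = 32400 - (-645/56873 - 149479/37034) = 32400 - 1*(-8525206097/2106234682) = 32400 + 8525206097/2106234682 = 68250528902897/2106234682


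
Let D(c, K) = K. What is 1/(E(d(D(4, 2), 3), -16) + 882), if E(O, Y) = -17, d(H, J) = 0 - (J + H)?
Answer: 1/865 ≈ 0.0011561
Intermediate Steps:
d(H, J) = -H - J (d(H, J) = 0 - (H + J) = 0 + (-H - J) = -H - J)
1/(E(d(D(4, 2), 3), -16) + 882) = 1/(-17 + 882) = 1/865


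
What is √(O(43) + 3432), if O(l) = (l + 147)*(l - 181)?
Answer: 6*I*√633 ≈ 150.96*I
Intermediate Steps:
O(l) = (-181 + l)*(147 + l) (O(l) = (147 + l)*(-181 + l) = (-181 + l)*(147 + l))
√(O(43) + 3432) = √((-26607 + 43² - 34*43) + 3432) = √((-26607 + 1849 - 1462) + 3432) = √(-26220 + 3432) = √(-22788) = 6*I*√633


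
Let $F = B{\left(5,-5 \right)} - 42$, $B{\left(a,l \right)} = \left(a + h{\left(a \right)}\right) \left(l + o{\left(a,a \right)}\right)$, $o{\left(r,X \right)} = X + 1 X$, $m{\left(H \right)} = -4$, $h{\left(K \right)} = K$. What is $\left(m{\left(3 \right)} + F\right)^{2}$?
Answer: $16$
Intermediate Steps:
$o{\left(r,X \right)} = 2 X$ ($o{\left(r,X \right)} = X + X = 2 X$)
$B{\left(a,l \right)} = 2 a \left(l + 2 a\right)$ ($B{\left(a,l \right)} = \left(a + a\right) \left(l + 2 a\right) = 2 a \left(l + 2 a\right)$)
$F = 8$ ($F = 2 \cdot 5 \left(-5 + 2 \cdot 5\right) - 42 = 2 \cdot 5 \left(-5 + 10\right) - 42 = 2 \cdot 5 \cdot 5 - 42 = 50 - 42 = 8$)
$\left(m{\left(3 \right)} + F\right)^{2} = \left(-4 + 8\right)^{2} = 4^{2} = 16$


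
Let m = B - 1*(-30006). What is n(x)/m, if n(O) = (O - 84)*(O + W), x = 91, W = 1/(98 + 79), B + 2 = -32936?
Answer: -28189/129741 ≈ -0.21727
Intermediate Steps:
B = -32938 (B = -2 - 32936 = -32938)
W = 1/177 ≈ 0.0056497
m = -2932 (m = -32938 - 1*(-30006) = -32938 + 30006 = -2932)
n(O) = (-84 + O)*(1/177 + O) (n(O) = (O - 84)*(O + 1/177) = (-84 + O)*(1/177 + O))
n(x)/m = (-28/59 + 91**2 - 14867/177*91)/(-2932) = (-28/59 + 8281 - 1352897/177)*(-1/2932) = (112756/177)*(-1/2932) = -28189/129741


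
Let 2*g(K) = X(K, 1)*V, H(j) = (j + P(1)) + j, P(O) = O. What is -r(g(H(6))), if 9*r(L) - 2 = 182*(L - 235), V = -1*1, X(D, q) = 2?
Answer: 42950/9 ≈ 4772.2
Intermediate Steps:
V = -1
H(j) = 1 + 2*j (H(j) = (j + 1) + j = (1 + j) + j = 1 + 2*j)
g(K) = -1 (g(K) = (2*(-1))/2 = (1/2)*(-2) = -1)
r(L) = -4752 + 182*L/9 (r(L) = 2/9 + (182*(L - 235))/9 = 2/9 + (182*(-235 + L))/9 = 2/9 + (-42770 + 182*L)/9 = 2/9 + (-42770/9 + 182*L/9) = -4752 + 182*L/9)
-r(g(H(6))) = -(-4752 + (182/9)*(-1)) = -(-4752 - 182/9) = -1*(-42950/9) = 42950/9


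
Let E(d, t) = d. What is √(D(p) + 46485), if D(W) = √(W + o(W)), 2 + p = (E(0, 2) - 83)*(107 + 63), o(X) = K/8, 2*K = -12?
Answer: √(185940 + 2*I*√56451)/2 ≈ 215.6 + 0.2755*I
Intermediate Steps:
K = -6 (K = (½)*(-12) = -6)
o(X) = -¾ (o(X) = -6/8 = -6*⅛ = -¾)
p = -14112 (p = -2 + (0 - 83)*(107 + 63) = -2 - 83*170 = -2 - 14110 = -14112)
D(W) = √(-¾ + W) (D(W) = √(W - ¾) = √(-¾ + W))
√(D(p) + 46485) = √(√(-3 + 4*(-14112))/2 + 46485) = √(√(-3 - 56448)/2 + 46485) = √(√(-56451)/2 + 46485) = √((I*√56451)/2 + 46485) = √(I*√56451/2 + 46485) = √(46485 + I*√56451/2)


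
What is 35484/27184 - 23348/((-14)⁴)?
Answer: 2845552/4079299 ≈ 0.69756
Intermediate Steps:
35484/27184 - 23348/((-14)⁴) = 35484*(1/27184) - 23348/38416 = 8871/6796 - 23348*1/38416 = 8871/6796 - 5837/9604 = 2845552/4079299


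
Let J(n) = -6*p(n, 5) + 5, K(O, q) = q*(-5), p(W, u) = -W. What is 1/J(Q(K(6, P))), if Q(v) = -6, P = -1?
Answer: -1/31 ≈ -0.032258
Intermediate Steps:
K(O, q) = -5*q
J(n) = 5 + 6*n (J(n) = -(-6)*n + 5 = 6*n + 5 = 5 + 6*n)
1/J(Q(K(6, P))) = 1/(5 + 6*(-6)) = 1/(5 - 36) = 1/(-31) = -1/31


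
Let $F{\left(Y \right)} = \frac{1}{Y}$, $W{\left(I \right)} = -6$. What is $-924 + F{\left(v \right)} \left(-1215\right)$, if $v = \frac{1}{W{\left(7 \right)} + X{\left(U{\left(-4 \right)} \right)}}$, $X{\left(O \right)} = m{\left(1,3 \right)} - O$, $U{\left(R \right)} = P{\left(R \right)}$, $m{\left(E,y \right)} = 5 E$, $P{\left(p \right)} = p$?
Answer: $-4569$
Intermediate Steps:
$U{\left(R \right)} = R$
$X{\left(O \right)} = 5 - O$ ($X{\left(O \right)} = 5 \cdot 1 - O = 5 - O$)
$v = \frac{1}{3}$ ($v = \frac{1}{-6 + \left(5 - -4\right)} = \frac{1}{-6 + \left(5 + 4\right)} = \frac{1}{-6 + 9} = \frac{1}{3} \approx 0.33333$)
$-924 + F{\left(v \right)} \left(-1215\right) = -924 + \frac{1}{\frac{1}{3}} \left(-1215\right) = -924 + 3 \left(-1215\right) = -924 - 3645 = -4569$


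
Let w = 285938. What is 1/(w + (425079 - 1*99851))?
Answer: 1/611166 ≈ 1.6362e-6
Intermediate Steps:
1/(w + (425079 - 1*99851)) = 1/(285938 + (425079 - 1*99851)) = 1/(285938 + (425079 - 99851)) = 1/(285938 + 325228) = 1/611166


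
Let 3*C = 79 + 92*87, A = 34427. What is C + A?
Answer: 111364/3 ≈ 37121.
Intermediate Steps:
C = 8083/3 (C = (79 + 92*87)/3 = (79 + 8004)/3 = (1/3)*8083 = 8083/3 ≈ 2694.3)
C + A = 8083/3 + 34427 = 111364/3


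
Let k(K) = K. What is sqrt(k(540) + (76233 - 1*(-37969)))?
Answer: sqrt(114742) ≈ 338.74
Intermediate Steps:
sqrt(k(540) + (76233 - 1*(-37969))) = sqrt(540 + (76233 - 1*(-37969))) = sqrt(540 + (76233 + 37969)) = sqrt(540 + 114202) = sqrt(114742)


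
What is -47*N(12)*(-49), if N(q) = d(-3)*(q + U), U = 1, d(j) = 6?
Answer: 179634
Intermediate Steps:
N(q) = 6 + 6*q (N(q) = 6*(q + 1) = 6*(1 + q) = 6 + 6*q)
-47*N(12)*(-49) = -47*(6 + 6*12)*(-49) = -47*(6 + 72)*(-49) = -47*78*(-49) = -3666*(-49) = 179634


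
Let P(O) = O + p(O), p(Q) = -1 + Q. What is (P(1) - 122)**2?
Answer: 14641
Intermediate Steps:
P(O) = -1 + 2*O (P(O) = O + (-1 + O) = -1 + 2*O)
(P(1) - 122)**2 = ((-1 + 2*1) - 122)**2 = ((-1 + 2) - 122)**2 = (1 - 122)**2 = (-121)**2 = 14641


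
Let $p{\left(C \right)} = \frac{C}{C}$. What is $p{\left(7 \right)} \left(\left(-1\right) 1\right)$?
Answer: $-1$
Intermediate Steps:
$p{\left(C \right)} = 1$
$p{\left(7 \right)} \left(\left(-1\right) 1\right) = 1 \left(\left(-1\right) 1\right) = 1 \left(-1\right) = -1$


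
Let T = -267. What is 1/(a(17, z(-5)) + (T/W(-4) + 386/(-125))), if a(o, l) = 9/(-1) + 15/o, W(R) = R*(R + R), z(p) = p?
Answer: -68000/1329359 ≈ -0.051152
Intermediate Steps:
W(R) = 2*R² (W(R) = R*(2*R) = 2*R²)
a(o, l) = -9 + 15/o (a(o, l) = 9*(-1) + 15/o = -9 + 15/o)
1/(a(17, z(-5)) + (T/W(-4) + 386/(-125))) = 1/((-9 + 15/17) + (-267/(2*(-4)²) + 386/(-125))) = 1/((-9 + 15*(1/17)) + (-267/(2*16) + 386*(-1/125))) = 1/((-9 + 15/17) + (-267/32 - 386/125)) = 1/(-138/17 + (-267*1/32 - 386/125)) = 1/(-138/17 + (-267/32 - 386/125)) = 1/(-138/17 - 45727/4000) = 1/(-1329359/68000) = -68000/1329359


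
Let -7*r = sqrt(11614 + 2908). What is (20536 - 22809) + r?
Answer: -2273 - sqrt(14522)/7 ≈ -2290.2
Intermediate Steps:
r = -sqrt(14522)/7 (r = -sqrt(11614 + 2908)/7 = -sqrt(14522)/7 ≈ -17.215)
(20536 - 22809) + r = (20536 - 22809) - sqrt(14522)/7 = -2273 - sqrt(14522)/7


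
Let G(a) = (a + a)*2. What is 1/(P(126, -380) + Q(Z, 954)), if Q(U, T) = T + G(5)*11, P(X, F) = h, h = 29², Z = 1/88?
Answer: 1/2015 ≈ 0.00049628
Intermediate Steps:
G(a) = 4*a (G(a) = (2*a)*2 = 4*a)
Z = 1/88 ≈ 0.011364
h = 841
P(X, F) = 841
Q(U, T) = 220 + T (Q(U, T) = T + (4*5)*11 = T + 20*11 = T + 220 = 220 + T)
1/(P(126, -380) + Q(Z, 954)) = 1/(841 + (220 + 954)) = 1/(841 + 1174) = 1/2015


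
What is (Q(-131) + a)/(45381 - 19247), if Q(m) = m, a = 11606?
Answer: 11475/26134 ≈ 0.43908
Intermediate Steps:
(Q(-131) + a)/(45381 - 19247) = (-131 + 11606)/(45381 - 19247) = 11475/26134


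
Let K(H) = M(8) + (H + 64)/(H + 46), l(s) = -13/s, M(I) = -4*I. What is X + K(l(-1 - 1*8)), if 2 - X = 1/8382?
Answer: -102436849/3579114 ≈ -28.621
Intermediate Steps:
X = 16763/8382 (X = 2 - 1/8382 = 16763/8382 ≈ 1.9999)
K(H) = -32 + (64 + H)/(46 + H) (K(H) = -4*8 + (H + 64)/(H + 46) = -32 + (64 + H)/(46 + H))
X + K(l(-1 - 1*8)) = 16763/8382 + (-1408 - (-403)/(-1 - 1*8))/(46 - 13/(-1 - 1*8)) = 16763/8382 + (-1408 - (-403)/(-1 - 8))/(46 - 13/(-1 - 8)) = 16763/8382 + (-1408 - (-403)/(-9))/(46 - 13/(-9)) = 16763/8382 + (-1408 - (-403)*(-1)/9)/(46 - 13*(-⅑)) = 16763/8382 + (-1408 - 31*13/9)/(46 + 13/9) = 16763/8382 + (-1408 - 403/9)/(427/9) = 16763/8382 + (9/427)*(-13075/9) = 16763/8382 - 13075/427 = -102436849/3579114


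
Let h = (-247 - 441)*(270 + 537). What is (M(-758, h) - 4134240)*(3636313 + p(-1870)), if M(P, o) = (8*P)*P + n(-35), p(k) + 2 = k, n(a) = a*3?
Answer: 1679718693647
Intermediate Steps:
n(a) = 3*a
p(k) = -2 + k
h = -555216 (h = -688*807 = -555216)
M(P, o) = -105 + 8*P² (M(P, o) = (8*P)*P + 3*(-35) = 8*P² - 105 = -105 + 8*P²)
(M(-758, h) - 4134240)*(3636313 + p(-1870)) = ((-105 + 8*(-758)²) - 4134240)*(3636313 + (-2 - 1870)) = ((-105 + 8*574564) - 4134240)*(3636313 - 1872) = ((-105 + 4596512) - 4134240)*3634441 = (4596407 - 4134240)*3634441 = 462167*3634441 = 1679718693647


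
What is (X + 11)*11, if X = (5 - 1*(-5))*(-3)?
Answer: -209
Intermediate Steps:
X = -30 (X = (5 + 5)*(-3) = 10*(-3) = -30)
(X + 11)*11 = (-30 + 11)*11 = -19*11 = -209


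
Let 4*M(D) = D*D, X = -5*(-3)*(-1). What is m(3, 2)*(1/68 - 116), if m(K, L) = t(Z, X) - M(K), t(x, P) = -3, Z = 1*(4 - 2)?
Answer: 165627/272 ≈ 608.92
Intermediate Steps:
Z = 2 (Z = 1*2 = 2)
X = -15 (X = 15*(-1) = -15)
M(D) = D²/4 (M(D) = (D*D)/4 = D²/4)
m(K, L) = -3 - K²/4
m(3, 2)*(1/68 - 116) = (-3 - ¼*3²)*(1/68 - 116) = (-3 - ¼*9)*(1/68 - 116) = (-3 - 9/4)*(-7887/68) = -21/4*(-7887/68) = 165627/272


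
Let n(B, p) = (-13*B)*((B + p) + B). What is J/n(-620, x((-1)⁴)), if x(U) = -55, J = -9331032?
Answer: 2332758/2609425 ≈ 0.89397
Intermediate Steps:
n(B, p) = -13*B*(p + 2*B) (n(B, p) = (-13*B)*(p + 2*B) = -13*B*(p + 2*B))
J/n(-620, x((-1)⁴)) = -9331032*1/(8060*(-55 + 2*(-620))) = -9331032*1/(8060*(-55 - 1240)) = -9331032/((-13*(-620)*(-1295))) = -9331032/(-10437700) = -9331032*(-1/10437700) = 2332758/2609425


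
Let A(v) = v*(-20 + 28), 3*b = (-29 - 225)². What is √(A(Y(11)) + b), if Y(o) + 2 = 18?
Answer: 10*√1947/3 ≈ 147.08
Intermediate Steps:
Y(o) = 16 (Y(o) = -2 + 18 = 16)
b = 64516/3 (b = (-29 - 225)²/3 = (⅓)*(-254)² = (⅓)*64516 = 64516/3 ≈ 21505.)
A(v) = 8*v (A(v) = v*8 = 8*v)
√(A(Y(11)) + b) = √(8*16 + 64516/3) = √(128 + 64516/3) = √(64900/3) = 10*√1947/3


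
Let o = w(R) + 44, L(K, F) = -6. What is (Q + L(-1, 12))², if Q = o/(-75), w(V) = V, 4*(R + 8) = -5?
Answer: 3759721/90000 ≈ 41.775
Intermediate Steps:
R = -37/4 (R = -8 + (¼)*(-5) = -8 - 5/4 = -37/4 ≈ -9.2500)
o = 139/4 (o = -37/4 + 44 = 139/4 ≈ 34.750)
Q = -139/300 (Q = (139/4)/(-75) = (139/4)*(-1/75) = -139/300 ≈ -0.46333)
(Q + L(-1, 12))² = (-139/300 - 6)² = (-1939/300)² = 3759721/90000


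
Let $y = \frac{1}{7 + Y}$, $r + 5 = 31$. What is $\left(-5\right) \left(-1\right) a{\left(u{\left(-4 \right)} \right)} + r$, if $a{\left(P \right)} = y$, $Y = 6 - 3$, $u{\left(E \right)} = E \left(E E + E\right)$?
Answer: $\frac{53}{2} \approx 26.5$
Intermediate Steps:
$r = 26$ ($r = -5 + 31 = 26$)
$u{\left(E \right)} = E \left(E + E^{2}\right)$ ($u{\left(E \right)} = E \left(E^{2} + E\right) = E \left(E + E^{2}\right)$)
$Y = 3$ ($Y = 6 - 3 = 3$)
$y = \frac{1}{10}$ ($y = \frac{1}{7 + 3} = \frac{1}{10} \approx 0.1$)
$a{\left(P \right)} = \frac{1}{10}$
$\left(-5\right) \left(-1\right) a{\left(u{\left(-4 \right)} \right)} + r = \left(-5\right) \left(-1\right) \frac{1}{10} + 26 = 5 \cdot \frac{1}{10} + 26 = \frac{1}{2} + 26 = \frac{53}{2}$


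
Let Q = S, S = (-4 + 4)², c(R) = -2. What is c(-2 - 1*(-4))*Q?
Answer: 0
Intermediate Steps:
S = 0 (S = 0² = 0)
Q = 0
c(-2 - 1*(-4))*Q = -2*0 = 0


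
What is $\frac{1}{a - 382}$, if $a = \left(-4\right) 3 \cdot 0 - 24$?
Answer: $- \frac{1}{406} \approx -0.0024631$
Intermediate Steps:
$a = -24$ ($a = \left(-12\right) 0 - 24 = 0 - 24 = -24$)
$\frac{1}{a - 382} = \frac{1}{-24 - 382} = \frac{1}{-406} = - \frac{1}{406}$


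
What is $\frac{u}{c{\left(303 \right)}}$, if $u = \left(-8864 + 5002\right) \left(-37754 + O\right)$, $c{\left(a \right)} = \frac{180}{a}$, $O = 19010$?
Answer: $\frac{609276844}{5} \approx 1.2186 \cdot 10^{8}$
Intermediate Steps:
$u = 72389328$ ($u = \left(-8864 + 5002\right) \left(-37754 + 19010\right) = \left(-3862\right) \left(-18744\right) = 72389328$)
$\frac{u}{c{\left(303 \right)}} = \frac{72389328}{180 \cdot \frac{1}{303}} = \frac{72389328}{\frac{60}{101}} = 72389328 \cdot \frac{101}{60} = \frac{609276844}{5}$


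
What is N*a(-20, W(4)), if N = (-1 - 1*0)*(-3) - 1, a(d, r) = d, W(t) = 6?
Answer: -40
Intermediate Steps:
N = 2 (N = (-1 + 0)*(-3) - 1 = -1*(-3) - 1 = 3 - 1 = 2)
N*a(-20, W(4)) = 2*(-20) = -40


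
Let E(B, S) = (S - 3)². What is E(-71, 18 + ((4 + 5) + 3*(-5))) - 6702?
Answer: -6621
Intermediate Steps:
E(B, S) = (-3 + S)²
E(-71, 18 + ((4 + 5) + 3*(-5))) - 6702 = (-3 + (18 + ((4 + 5) + 3*(-5))))² - 6702 = (-3 + (18 + (9 - 15)))² - 6702 = (-3 + (18 - 6))² - 6702 = (-3 + 12)² - 6702 = 9² - 6702 = 81 - 6702 = -6621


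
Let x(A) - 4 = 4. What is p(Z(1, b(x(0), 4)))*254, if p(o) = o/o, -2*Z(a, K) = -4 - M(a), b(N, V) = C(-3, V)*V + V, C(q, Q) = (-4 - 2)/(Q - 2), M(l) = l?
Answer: 254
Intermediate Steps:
x(A) = 8 (x(A) = 4 + 4 = 8)
C(q, Q) = -6/(-2 + Q)
b(N, V) = V - 6*V/(-2 + V) (b(N, V) = (-6/(-2 + V))*V + V = -6*V/(-2 + V) + V = V - 6*V/(-2 + V))
Z(a, K) = 2 + a/2 (Z(a, K) = -(-4 - a)/2 = 2 + a/2)
p(o) = 1
p(Z(1, b(x(0), 4)))*254 = 1*254 = 254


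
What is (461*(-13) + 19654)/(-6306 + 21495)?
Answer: 13661/15189 ≈ 0.89940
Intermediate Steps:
(461*(-13) + 19654)/(-6306 + 21495) = (-5993 + 19654)/15189 = 13661*(1/15189) = 13661/15189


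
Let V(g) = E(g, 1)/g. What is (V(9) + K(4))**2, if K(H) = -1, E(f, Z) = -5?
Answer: 196/81 ≈ 2.4198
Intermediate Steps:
V(g) = -5/g
(V(9) + K(4))**2 = (-5/9 - 1)**2 = (-14/9)**2 = 196/81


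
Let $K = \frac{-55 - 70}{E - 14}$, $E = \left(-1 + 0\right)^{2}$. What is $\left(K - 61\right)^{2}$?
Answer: $\frac{446224}{169} \approx 2640.4$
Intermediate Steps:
$E = 1$ ($E = \left(-1\right)^{2} = 1$)
$K = \frac{125}{13}$ ($K = \frac{-55 - 70}{1 - 14} = - \frac{125}{-13} = \left(-125\right) \left(- \frac{1}{13}\right) = \frac{125}{13} \approx 9.6154$)
$\left(K - 61\right)^{2} = \left(\frac{125}{13} - 61\right)^{2} = \left(- \frac{668}{13}\right)^{2} = \frac{446224}{169}$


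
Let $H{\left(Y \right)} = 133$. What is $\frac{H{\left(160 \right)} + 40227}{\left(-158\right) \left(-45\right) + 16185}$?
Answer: $\frac{8072}{4659} \approx 1.7326$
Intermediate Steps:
$\frac{H{\left(160 \right)} + 40227}{\left(-158\right) \left(-45\right) + 16185} = \frac{133 + 40227}{\left(-158\right) \left(-45\right) + 16185} = \frac{40360}{7110 + 16185} = \frac{40360}{23295} = 40360 \cdot \frac{1}{23295} = \frac{8072}{4659}$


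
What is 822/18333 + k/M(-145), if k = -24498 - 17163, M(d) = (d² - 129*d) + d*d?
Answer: -237943501/371273805 ≈ -0.64088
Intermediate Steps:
M(d) = -129*d + 2*d² (M(d) = (d² - 129*d) + d² = -129*d + 2*d²)
k = -41661
822/18333 + k/M(-145) = 822/18333 - 41661*(-1/(145*(-129 + 2*(-145)))) = 822*(1/18333) - 41661*(-1/(145*(-129 - 290))) = 274/6111 - 41661/((-145*(-419))) = 274/6111 - 41661/60755 = -237943501/371273805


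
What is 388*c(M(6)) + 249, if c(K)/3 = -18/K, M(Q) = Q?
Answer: -3243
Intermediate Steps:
c(K) = -54/K (c(K) = 3*(-18/K) = -54/K)
388*c(M(6)) + 249 = 388*(-54/6) + 249 = 388*(-54*1/6) + 249 = 388*(-9) + 249 = -3492 + 249 = -3243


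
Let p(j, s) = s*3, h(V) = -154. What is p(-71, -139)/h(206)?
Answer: 417/154 ≈ 2.7078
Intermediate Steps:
p(j, s) = 3*s
p(-71, -139)/h(206) = (3*(-139))/(-154) = -417*(-1/154) = 417/154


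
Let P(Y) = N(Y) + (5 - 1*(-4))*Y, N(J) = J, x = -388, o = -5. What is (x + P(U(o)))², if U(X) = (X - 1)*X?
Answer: 7744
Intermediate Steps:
U(X) = X*(-1 + X) (U(X) = (-1 + X)*X = X*(-1 + X))
P(Y) = 10*Y (P(Y) = Y + (5 - 1*(-4))*Y = Y + (5 + 4)*Y = Y + 9*Y = 10*Y)
(x + P(U(o)))² = (-388 + 10*(-5*(-1 - 5)))² = (-388 + 10*(-5*(-6)))² = (-388 + 10*30)² = (-388 + 300)² = (-88)² = 7744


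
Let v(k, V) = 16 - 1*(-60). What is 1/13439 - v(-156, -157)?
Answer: -1021363/13439 ≈ -76.000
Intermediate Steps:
v(k, V) = 76 (v(k, V) = 16 + 60 = 76)
1/13439 - v(-156, -157) = 1/13439 - 1*76 = 1/13439 - 76 = -1021363/13439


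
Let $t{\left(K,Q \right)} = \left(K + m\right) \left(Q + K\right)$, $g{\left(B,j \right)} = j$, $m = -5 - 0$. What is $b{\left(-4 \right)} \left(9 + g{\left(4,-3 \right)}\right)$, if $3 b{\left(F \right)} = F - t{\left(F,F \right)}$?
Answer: $-152$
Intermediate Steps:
$m = -5$ ($m = -5 + 0 = -5$)
$t{\left(K,Q \right)} = \left(-5 + K\right) \left(K + Q\right)$ ($t{\left(K,Q \right)} = \left(K - 5\right) \left(Q + K\right) = \left(-5 + K\right) \left(K + Q\right)$)
$b{\left(F \right)} = - \frac{2 F^{2}}{3} + \frac{11 F}{3}$ ($b{\left(F \right)} = \frac{F - \left(F^{2} - 5 F - 5 F + F F\right)}{3} = \frac{F - \left(F^{2} - 5 F - 5 F + F^{2}\right)}{3} = \frac{F - \left(- 10 F + 2 F^{2}\right)}{3} = \frac{- 2 F^{2} + 11 F}{3} = - \frac{2 F^{2}}{3} + \frac{11 F}{3}$)
$b{\left(-4 \right)} \left(9 + g{\left(4,-3 \right)}\right) = \frac{1}{3} \left(-4\right) \left(11 - -8\right) \left(9 - 3\right) = \frac{1}{3} \left(-4\right) \left(11 + 8\right) 6 = \frac{1}{3} \left(-4\right) 19 \cdot 6 = \left(- \frac{76}{3}\right) 6 = -152$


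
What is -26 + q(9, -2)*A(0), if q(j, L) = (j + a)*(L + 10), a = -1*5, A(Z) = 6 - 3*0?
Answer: 166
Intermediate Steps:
A(Z) = 6 (A(Z) = 6 + 0 = 6)
a = -5
q(j, L) = (-5 + j)*(10 + L) (q(j, L) = (j - 5)*(L + 10) = (-5 + j)*(10 + L))
-26 + q(9, -2)*A(0) = -26 + (-50 - 5*(-2) + 10*9 - 2*9)*6 = -26 + (-50 + 10 + 90 - 18)*6 = -26 + 32*6 = -26 + 192 = 166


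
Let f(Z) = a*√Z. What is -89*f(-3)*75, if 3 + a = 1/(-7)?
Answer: 146850*I*√3/7 ≈ 36336.0*I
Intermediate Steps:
a = -22/7 (a = -3 + 1/(-7) = -3 - ⅐ = -22/7 ≈ -3.1429)
f(Z) = -22*√Z/7
-89*f(-3)*75 = -(-1958)*√(-3)/7*75 = -(-1958)*I*√3/7*75 = (1958*I*√3/7)*75 = 146850*I*√3/7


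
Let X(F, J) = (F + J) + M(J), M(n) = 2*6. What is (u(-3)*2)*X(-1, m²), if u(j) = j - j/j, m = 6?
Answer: -376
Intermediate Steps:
M(n) = 12
X(F, J) = 12 + F + J (X(F, J) = (F + J) + 12 = 12 + F + J)
u(j) = -1 + j (u(j) = j - 1*1 = j - 1 = -1 + j)
(u(-3)*2)*X(-1, m²) = ((-1 - 3)*2)*(12 - 1 + 6²) = (-4*2)*(12 - 1 + 36) = -8*47 = -376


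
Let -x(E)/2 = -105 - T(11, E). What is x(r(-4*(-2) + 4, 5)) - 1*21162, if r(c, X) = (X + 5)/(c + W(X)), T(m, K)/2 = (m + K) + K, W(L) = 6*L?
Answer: -439028/21 ≈ -20906.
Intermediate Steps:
T(m, K) = 2*m + 4*K (T(m, K) = 2*((m + K) + K) = 2*((K + m) + K) = 2*(m + 2*K) = 2*m + 4*K)
r(c, X) = (5 + X)/(c + 6*X) (r(c, X) = (X + 5)/(c + 6*X) = (5 + X)/(c + 6*X))
x(E) = 254 + 8*E (x(E) = -2*(-105 - (2*11 + 4*E)) = -2*(-105 - (22 + 4*E)) = -2*(-105 + (-22 - 4*E)) = -2*(-127 - 4*E) = 254 + 8*E)
x(r(-4*(-2) + 4, 5)) - 1*21162 = (254 + 8*((5 + 5)/((-4*(-2) + 4) + 6*5))) - 1*21162 = (254 + 8*(10/((8 + 4) + 30))) - 21162 = (254 + 8*(10/(12 + 30))) - 21162 = (254 + 8*(10/42)) - 21162 = (254 + 8*((1/42)*10)) - 21162 = (254 + 8*(5/21)) - 21162 = (254 + 40/21) - 21162 = 5374/21 - 21162 = -439028/21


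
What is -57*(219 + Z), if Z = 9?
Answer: -12996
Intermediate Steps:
-57*(219 + Z) = -57*(219 + 9) = -57*228 = -12996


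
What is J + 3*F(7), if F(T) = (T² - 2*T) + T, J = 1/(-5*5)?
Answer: 3149/25 ≈ 125.96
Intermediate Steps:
J = -1/25 (J = 1/(-25) = -1/25 ≈ -0.040000)
F(T) = T² - T
J + 3*F(7) = -1/25 + 3*(7*(-1 + 7)) = -1/25 + 3*(7*6) = -1/25 + 3*42 = -1/25 + 126 = 3149/25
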